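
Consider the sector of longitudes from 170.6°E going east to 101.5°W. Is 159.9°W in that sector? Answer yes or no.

Band width going east from +170.6° to -101.5°: ((-101.5 − 170.6) mod 360) = 87.9°.
Offset of -159.9° east of the west edge: ((-159.9 − 170.6) mod 360) = 29.5°.
29.5° ≤ 87.9° ⇒ inside.

Yes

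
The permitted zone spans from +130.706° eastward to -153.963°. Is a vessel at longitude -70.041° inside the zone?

No

Band width going east from +130.706° to -153.963°: ((-153.963 − 130.706) mod 360) = 75.331°.
Offset of -70.041° east of the west edge: ((-70.041 − 130.706) mod 360) = 159.253°.
159.253° > 75.331° ⇒ outside.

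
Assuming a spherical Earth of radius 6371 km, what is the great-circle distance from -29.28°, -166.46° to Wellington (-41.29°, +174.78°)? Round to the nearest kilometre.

Δλ = 174.78 − -166.46 = 341.24°; wrapped into (−180°, 180°]: -18.76°.
Δφ = -41.29 − -29.28 = -12.01°.
a = sin²(Δφ/2) + cos φ₁ · cos φ₂ · sin²(Δλ/2) = 0.028353.
c = 2·atan2(√a, √(1−a)) = 0.33838 rad → d = 6371·c ≈ 2155.82 km.

2156 km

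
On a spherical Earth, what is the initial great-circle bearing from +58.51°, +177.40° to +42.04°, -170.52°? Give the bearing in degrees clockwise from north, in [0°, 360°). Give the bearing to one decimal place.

150.0°

Δλ = -170.52 − 177.40 = -347.92°; wrapped into (−180°, 180°]: 12.08°.
θ = atan2( sin Δλ · cos φ₂ , cos φ₁ · sin φ₂ − sin φ₁ · cos φ₂ · cos Δλ )
  = atan2(0.15543, -0.26949) = 150.026° → normalised to [0°, 360°): 150.026°.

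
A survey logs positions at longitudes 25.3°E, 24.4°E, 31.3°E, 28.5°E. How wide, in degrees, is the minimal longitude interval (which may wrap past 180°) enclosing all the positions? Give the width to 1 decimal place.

6.9°

Sort the longitudes: +24.4°, +25.3°, +28.5°, +31.3°.
Eastward gaps between consecutive values (wrapping around): 0.9°, 3.2°, 2.8°, 353.1°.
Largest gap = 353.1° ⇒ minimal covering band is its complement: 360° − 353.1° = 6.9°.
Band runs from +24.4° eastward to +31.3°.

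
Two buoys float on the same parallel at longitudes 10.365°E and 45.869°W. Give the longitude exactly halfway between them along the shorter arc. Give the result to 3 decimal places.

Signed shortest Δλ from +10.365° to -45.869° is -56.234°.
Midpoint longitude = +10.365° + (-56.234°)/2 = +10.365° − 28.117° = -17.752°.

17.752°W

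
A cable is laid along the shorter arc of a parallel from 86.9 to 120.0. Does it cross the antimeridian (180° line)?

Signed shortest Δλ = ((120.0 − 86.9 + 180) mod 360) − 180 = 33.1°.
Going east by 33.1° from +86.9° reaches +120.0° without touching 180°.

No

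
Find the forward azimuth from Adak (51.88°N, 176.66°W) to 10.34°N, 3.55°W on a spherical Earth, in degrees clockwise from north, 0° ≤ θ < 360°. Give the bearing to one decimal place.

Δλ = -3.55 − -176.66 = 173.11°.
θ = atan2( sin Δλ · cos φ₂ , cos φ₁ · sin φ₂ − sin φ₁ · cos φ₂ · cos Δλ )
  = atan2(0.11802, 0.87915) = 7.646° → normalised to [0°, 360°): 7.646°.

7.6°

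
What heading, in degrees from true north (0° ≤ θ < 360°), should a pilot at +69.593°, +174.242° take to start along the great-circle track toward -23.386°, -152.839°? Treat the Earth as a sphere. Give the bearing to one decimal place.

Δλ = -152.839 − 174.242 = -327.081°; wrapped into (−180°, 180°]: 32.919°.
θ = atan2( sin Δλ · cos φ₂ , cos φ₁ · sin φ₂ − sin φ₁ · cos φ₂ · cos Δλ )
  = atan2(0.49881, -0.86053) = 149.901° → normalised to [0°, 360°): 149.901°.

149.9°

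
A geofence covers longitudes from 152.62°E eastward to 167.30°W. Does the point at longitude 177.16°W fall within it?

Band width going east from +152.62° to -167.30°: ((-167.30 − 152.62) mod 360) = 40.08°.
Offset of -177.16° east of the west edge: ((-177.16 − 152.62) mod 360) = 30.22°.
30.22° ≤ 40.08° ⇒ inside.

Yes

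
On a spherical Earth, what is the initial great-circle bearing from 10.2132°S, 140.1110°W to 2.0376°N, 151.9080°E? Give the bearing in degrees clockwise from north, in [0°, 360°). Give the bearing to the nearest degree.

Δλ = 151.9080 − -140.1110 = 292.0190°; wrapped into (−180°, 180°]: -67.9810°.
θ = atan2( sin Δλ · cos φ₂ , cos φ₁ · sin φ₂ − sin φ₁ · cos φ₂ · cos Δλ )
  = atan2(-0.92647, 0.10143) = -83.752° → normalised to [0°, 360°): 276.248°.

276°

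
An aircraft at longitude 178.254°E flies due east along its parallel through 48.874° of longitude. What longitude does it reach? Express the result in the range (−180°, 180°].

132.872°W

Start at +178.254°; shift +48.874° → +227.128°.
+227.128° lies outside (−180°, 180°]; subtract 360° → -132.872°.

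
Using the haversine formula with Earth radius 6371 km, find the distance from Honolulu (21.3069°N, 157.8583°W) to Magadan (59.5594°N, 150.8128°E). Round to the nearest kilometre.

5842 km

Δλ = 150.8128 − -157.8583 = 308.6711°; wrapped into (−180°, 180°]: -51.3289°.
Δφ = 59.5594 − 21.3069 = 38.2525°.
a = sin²(Δφ/2) + cos φ₁ · cos φ₂ · sin²(Δλ/2) = 0.195893.
c = 2·atan2(√a, √(1−a)) = 0.91699 rad → d = 6371·c ≈ 5842.13 km.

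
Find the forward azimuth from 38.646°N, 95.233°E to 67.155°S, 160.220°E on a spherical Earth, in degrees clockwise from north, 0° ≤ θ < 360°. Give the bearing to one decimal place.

156.8°

Δλ = 160.220 − 95.233 = 64.987°.
θ = atan2( sin Δλ · cos φ₂ , cos φ₁ · sin φ₂ − sin φ₁ · cos φ₂ · cos Δλ )
  = atan2(0.35183, -0.82227) = 156.835° → normalised to [0°, 360°): 156.835°.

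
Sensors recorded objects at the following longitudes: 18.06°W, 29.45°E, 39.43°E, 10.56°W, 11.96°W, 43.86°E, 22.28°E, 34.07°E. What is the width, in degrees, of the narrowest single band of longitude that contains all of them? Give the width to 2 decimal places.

Sort the longitudes: -18.06°, -11.96°, -10.56°, +22.28°, +29.45°, +34.07°, +39.43°, +43.86°.
Eastward gaps between consecutive values (wrapping around): 6.10°, 1.40°, 32.84°, 7.17°, 4.62°, 5.36°, 4.43°, 298.08°.
Largest gap = 298.08° ⇒ minimal covering band is its complement: 360° − 298.08° = 61.92°.
Band runs from -18.06° eastward to +43.86°.

61.92°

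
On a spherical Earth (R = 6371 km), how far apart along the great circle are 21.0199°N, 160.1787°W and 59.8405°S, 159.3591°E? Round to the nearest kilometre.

Δλ = 159.3591 − -160.1787 = 319.5378°; wrapped into (−180°, 180°]: -40.4622°.
Δφ = -59.8405 − 21.0199 = -80.8604°.
a = sin²(Δφ/2) + cos φ₁ · cos φ₂ · sin²(Δλ/2) = 0.476661.
c = 2·atan2(√a, √(1−a)) = 1.52410 rad → d = 6371·c ≈ 9710.05 km.

9710 km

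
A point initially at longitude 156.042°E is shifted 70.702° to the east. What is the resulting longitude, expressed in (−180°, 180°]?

Start at +156.042°; shift +70.702° → +226.744°.
+226.744° lies outside (−180°, 180°]; subtract 360° → -133.256°.

133.256°W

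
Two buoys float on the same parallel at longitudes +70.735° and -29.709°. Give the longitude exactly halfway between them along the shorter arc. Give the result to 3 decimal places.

+20.513°

Signed shortest Δλ from +70.735° to -29.709° is -100.444°.
Midpoint longitude = +70.735° + (-100.444°)/2 = +70.735° − 50.222° = +20.513°.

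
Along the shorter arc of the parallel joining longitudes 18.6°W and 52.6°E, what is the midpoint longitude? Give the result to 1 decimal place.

17.0°E

Signed shortest Δλ from -18.6° to +52.6° is +71.2°.
Midpoint longitude = -18.6° + (+71.2°)/2 = -18.6° + 35.6° = +17.0°.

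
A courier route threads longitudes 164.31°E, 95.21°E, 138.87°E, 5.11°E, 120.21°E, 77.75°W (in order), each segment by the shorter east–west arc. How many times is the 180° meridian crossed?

Leg 1: +164.31° → +95.21°, shortest Δλ = -69.1° (west) — does not cross 180°.
Leg 2: +95.21° → +138.87°, shortest Δλ = 43.66° (east) — does not cross 180°.
Leg 3: +138.87° → +5.11°, shortest Δλ = -133.76° (west) — does not cross 180°.
Leg 4: +5.11° → +120.21°, shortest Δλ = 115.1° (east) — does not cross 180°.
Leg 5: +120.21° → -77.75°, shortest Δλ = 162.04° (east) — crosses 180°.
Total crossings: 1.

1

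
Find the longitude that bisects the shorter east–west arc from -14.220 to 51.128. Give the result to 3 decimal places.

+18.454°

Signed shortest Δλ from -14.220° to +51.128° is +65.348°.
Midpoint longitude = -14.220° + (+65.348°)/2 = -14.220° + 32.674° = +18.454°.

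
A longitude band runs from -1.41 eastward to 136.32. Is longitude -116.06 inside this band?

No

Band width going east from -1.41° to +136.32°: ((136.32 − -1.41) mod 360) = 137.73°.
Offset of -116.06° east of the west edge: ((-116.06 − -1.41) mod 360) = 245.35°.
245.35° > 137.73° ⇒ outside.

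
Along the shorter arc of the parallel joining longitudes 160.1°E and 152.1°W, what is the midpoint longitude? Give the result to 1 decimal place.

Signed shortest Δλ from +160.1° to -152.1° is +47.8°.
Midpoint longitude = +160.1° + (+47.8°)/2 = +160.1° + 23.9° = +184.0°.
Normalise into (−180°, 180°]: -176.0°.
(The naïve average (+160.1 + -152.1)/2 = 4.0° is on the wrong side of the globe.)

176.0°W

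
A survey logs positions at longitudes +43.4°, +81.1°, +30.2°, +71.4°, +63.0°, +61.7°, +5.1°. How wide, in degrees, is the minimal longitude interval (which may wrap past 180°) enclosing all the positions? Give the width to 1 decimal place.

76.0°

Sort the longitudes: +5.1°, +30.2°, +43.4°, +61.7°, +63.0°, +71.4°, +81.1°.
Eastward gaps between consecutive values (wrapping around): 25.1°, 13.2°, 18.3°, 1.3°, 8.4°, 9.7°, 284.0°.
Largest gap = 284.0° ⇒ minimal covering band is its complement: 360° − 284.0° = 76.0°.
Band runs from +5.1° eastward to +81.1°.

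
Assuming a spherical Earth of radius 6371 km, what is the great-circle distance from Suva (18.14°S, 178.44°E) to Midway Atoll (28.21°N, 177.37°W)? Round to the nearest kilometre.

5174 km

Δλ = -177.37 − 178.44 = -355.81°; wrapped into (−180°, 180°]: 4.19°.
Δφ = 28.21 − -18.14 = 46.35°.
a = sin²(Δφ/2) + cos φ₁ · cos φ₂ · sin²(Δλ/2) = 0.155993.
c = 2·atan2(√a, √(1−a)) = 0.81205 rad → d = 6371·c ≈ 5173.56 km.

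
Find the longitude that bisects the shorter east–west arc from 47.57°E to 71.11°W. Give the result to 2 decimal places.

Signed shortest Δλ from +47.57° to -71.11° is -118.68°.
Midpoint longitude = +47.57° + (-118.68°)/2 = +47.57° − 59.34° = -11.77°.

11.77°W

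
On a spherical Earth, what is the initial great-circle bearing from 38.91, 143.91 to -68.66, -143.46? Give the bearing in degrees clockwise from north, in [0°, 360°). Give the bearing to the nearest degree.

156°

Δλ = -143.46 − 143.91 = -287.37°; wrapped into (−180°, 180°]: 72.63°.
θ = atan2( sin Δλ · cos φ₂ , cos φ₁ · sin φ₂ − sin φ₁ · cos φ₂ · cos Δλ )
  = atan2(0.34731, -0.79302) = 156.349° → normalised to [0°, 360°): 156.349°.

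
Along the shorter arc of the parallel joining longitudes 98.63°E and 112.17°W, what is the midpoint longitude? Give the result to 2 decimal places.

173.23°E

Signed shortest Δλ from +98.63° to -112.17° is +149.20°.
Midpoint longitude = +98.63° + (+149.20°)/2 = +98.63° + 74.60° = +173.23°.
(The naïve average (+98.63 + -112.17)/2 = -6.77° is on the wrong side of the globe.)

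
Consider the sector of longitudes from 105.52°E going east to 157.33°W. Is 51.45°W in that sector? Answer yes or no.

No

Band width going east from +105.52° to -157.33°: ((-157.33 − 105.52) mod 360) = 97.15°.
Offset of -51.45° east of the west edge: ((-51.45 − 105.52) mod 360) = 203.03°.
203.03° > 97.15° ⇒ outside.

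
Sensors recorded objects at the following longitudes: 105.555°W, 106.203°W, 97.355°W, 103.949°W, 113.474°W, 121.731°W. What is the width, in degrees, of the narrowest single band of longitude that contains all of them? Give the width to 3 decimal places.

24.376°

Sort the longitudes: -121.731°, -113.474°, -106.203°, -105.555°, -103.949°, -97.355°.
Eastward gaps between consecutive values (wrapping around): 8.257°, 7.271°, 0.648°, 1.606°, 6.594°, 335.624°.
Largest gap = 335.624° ⇒ minimal covering band is its complement: 360° − 335.624° = 24.376°.
Band runs from -121.731° eastward to -97.355°.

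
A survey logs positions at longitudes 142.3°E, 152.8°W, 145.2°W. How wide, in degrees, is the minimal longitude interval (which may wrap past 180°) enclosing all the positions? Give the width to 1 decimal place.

72.5°

Sort the longitudes: -152.8°, -145.2°, +142.3°.
Eastward gaps between consecutive values (wrapping around): 7.6°, 287.5°, 64.9°.
Largest gap = 287.5° ⇒ minimal covering band is its complement: 360° − 287.5° = 72.5°.
Band runs from +142.3° eastward to -145.2°, crossing the antimeridian.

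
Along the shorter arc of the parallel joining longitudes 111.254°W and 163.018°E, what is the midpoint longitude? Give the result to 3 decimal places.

154.118°W

Signed shortest Δλ from -111.254° to +163.018° is -85.728°.
Midpoint longitude = -111.254° + (-85.728°)/2 = -111.254° − 42.864° = -154.118°.
(The naïve average (-111.254 + +163.018)/2 = 25.882° is on the wrong side of the globe.)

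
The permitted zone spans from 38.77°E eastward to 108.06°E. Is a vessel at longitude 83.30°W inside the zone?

No

Band width going east from +38.77° to +108.06°: ((108.06 − 38.77) mod 360) = 69.29°.
Offset of -83.30° east of the west edge: ((-83.30 − 38.77) mod 360) = 237.93°.
237.93° > 69.29° ⇒ outside.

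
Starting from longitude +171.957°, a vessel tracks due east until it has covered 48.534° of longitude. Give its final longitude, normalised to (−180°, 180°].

-139.509°

Start at +171.957°; shift +48.534° → +220.491°.
+220.491° lies outside (−180°, 180°]; subtract 360° → -139.509°.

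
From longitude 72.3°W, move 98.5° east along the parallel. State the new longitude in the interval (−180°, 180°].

Start at -72.3°; shift +98.5° → +26.2°.
+26.2° already lies in (−180°, 180°].

26.2°E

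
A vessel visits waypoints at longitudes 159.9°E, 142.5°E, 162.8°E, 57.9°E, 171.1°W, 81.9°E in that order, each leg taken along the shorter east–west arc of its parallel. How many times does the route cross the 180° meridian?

Leg 1: +159.9° → +142.5°, shortest Δλ = -17.4° (west) — does not cross 180°.
Leg 2: +142.5° → +162.8°, shortest Δλ = 20.3° (east) — does not cross 180°.
Leg 3: +162.8° → +57.9°, shortest Δλ = -104.9° (west) — does not cross 180°.
Leg 4: +57.9° → -171.1°, shortest Δλ = 131.0° (east) — crosses 180°.
Leg 5: -171.1° → +81.9°, shortest Δλ = -107.0° (west) — crosses 180°.
Total crossings: 2.

2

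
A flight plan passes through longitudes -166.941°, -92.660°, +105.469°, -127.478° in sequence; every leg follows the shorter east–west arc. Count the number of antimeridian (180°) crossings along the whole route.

Leg 1: -166.941° → -92.660°, shortest Δλ = 74.281° (east) — does not cross 180°.
Leg 2: -92.660° → +105.469°, shortest Δλ = -161.871° (west) — crosses 180°.
Leg 3: +105.469° → -127.478°, shortest Δλ = 127.053° (east) — crosses 180°.
Total crossings: 2.

2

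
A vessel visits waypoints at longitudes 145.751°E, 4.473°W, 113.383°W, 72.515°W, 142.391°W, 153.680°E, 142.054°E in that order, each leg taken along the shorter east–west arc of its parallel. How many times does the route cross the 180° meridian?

Leg 1: +145.751° → -4.473°, shortest Δλ = -150.224° (west) — does not cross 180°.
Leg 2: -4.473° → -113.383°, shortest Δλ = -108.91° (west) — does not cross 180°.
Leg 3: -113.383° → -72.515°, shortest Δλ = 40.868° (east) — does not cross 180°.
Leg 4: -72.515° → -142.391°, shortest Δλ = -69.876° (west) — does not cross 180°.
Leg 5: -142.391° → +153.680°, shortest Δλ = -63.929° (west) — crosses 180°.
Leg 6: +153.680° → +142.054°, shortest Δλ = -11.626° (west) — does not cross 180°.
Total crossings: 1.

1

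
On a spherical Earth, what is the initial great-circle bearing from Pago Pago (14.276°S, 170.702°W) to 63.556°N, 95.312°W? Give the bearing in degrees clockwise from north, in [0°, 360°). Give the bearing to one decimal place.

25.7°

Δλ = -95.312 − -170.702 = 75.390°.
θ = atan2( sin Δλ · cos φ₂ , cos φ₁ · sin φ₂ − sin φ₁ · cos φ₂ · cos Δλ )
  = atan2(0.43092, 0.89542) = 25.699° → normalised to [0°, 360°): 25.699°.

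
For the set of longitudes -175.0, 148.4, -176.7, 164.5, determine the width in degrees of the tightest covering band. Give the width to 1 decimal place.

Sort the longitudes: -176.7°, -175.0°, +148.4°, +164.5°.
Eastward gaps between consecutive values (wrapping around): 1.7°, 323.4°, 16.1°, 18.8°.
Largest gap = 323.4° ⇒ minimal covering band is its complement: 360° − 323.4° = 36.6°.
Band runs from +148.4° eastward to -175.0°, crossing the antimeridian.

36.6°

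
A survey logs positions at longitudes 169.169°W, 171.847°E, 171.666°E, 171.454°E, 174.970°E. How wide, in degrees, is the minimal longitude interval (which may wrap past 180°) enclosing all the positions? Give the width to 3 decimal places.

19.377°

Sort the longitudes: -169.169°, +171.454°, +171.666°, +171.847°, +174.970°.
Eastward gaps between consecutive values (wrapping around): 340.623°, 0.212°, 0.181°, 3.123°, 15.861°.
Largest gap = 340.623° ⇒ minimal covering band is its complement: 360° − 340.623° = 19.377°.
Band runs from +171.454° eastward to -169.169°, crossing the antimeridian.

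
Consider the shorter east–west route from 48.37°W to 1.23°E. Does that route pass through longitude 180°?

No

Signed shortest Δλ = ((1.23 − -48.37 + 180) mod 360) − 180 = 49.6°.
Going east by 49.6° from -48.37° reaches +1.23° without touching 180°.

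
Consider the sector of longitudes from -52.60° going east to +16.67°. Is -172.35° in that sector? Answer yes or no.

No

Band width going east from -52.60° to +16.67°: ((16.67 − -52.60) mod 360) = 69.27°.
Offset of -172.35° east of the west edge: ((-172.35 − -52.60) mod 360) = 240.25°.
240.25° > 69.27° ⇒ outside.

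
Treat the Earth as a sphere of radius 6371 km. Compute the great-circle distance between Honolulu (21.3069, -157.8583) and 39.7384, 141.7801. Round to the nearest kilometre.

6014 km

Δλ = 141.7801 − -157.8583 = 299.6384°; wrapped into (−180°, 180°]: -60.3616°.
Δφ = 39.7384 − 21.3069 = 18.4315°.
a = sin²(Δφ/2) + cos φ₁ · cos φ₂ · sin²(Δλ/2) = 0.206713.
c = 2·atan2(√a, √(1−a)) = 0.94397 rad → d = 6371·c ≈ 6014.06 km.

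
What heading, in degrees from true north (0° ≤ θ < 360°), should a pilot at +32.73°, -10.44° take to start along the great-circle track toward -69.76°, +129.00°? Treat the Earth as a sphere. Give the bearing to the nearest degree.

161°

Δλ = 129.00 − -10.44 = 139.44°.
θ = atan2( sin Δλ · cos φ₂ , cos φ₁ · sin φ₂ − sin φ₁ · cos φ₂ · cos Δλ )
  = atan2(0.22495, -0.64718) = 160.833° → normalised to [0°, 360°): 160.833°.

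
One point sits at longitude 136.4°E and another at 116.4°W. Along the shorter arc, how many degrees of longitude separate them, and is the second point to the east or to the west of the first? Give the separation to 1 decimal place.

Raw difference: -116.4 − 136.4 = -252.8°.
Normalise into (−180°, 180°]: -252.8° + 360° = 107.2°.
Positive ⇒ the second point lies to the east; separation 107.2°.

107.2° east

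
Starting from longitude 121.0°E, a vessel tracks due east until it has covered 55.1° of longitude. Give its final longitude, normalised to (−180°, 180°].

176.1°E

Start at +121.0°; shift +55.1° → +176.1°.
+176.1° already lies in (−180°, 180°].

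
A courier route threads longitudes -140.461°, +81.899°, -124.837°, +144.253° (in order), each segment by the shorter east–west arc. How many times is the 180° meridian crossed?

Leg 1: -140.461° → +81.899°, shortest Δλ = -137.64° (west) — crosses 180°.
Leg 2: +81.899° → -124.837°, shortest Δλ = 153.264° (east) — crosses 180°.
Leg 3: -124.837° → +144.253°, shortest Δλ = -90.91° (west) — crosses 180°.
Total crossings: 3.

3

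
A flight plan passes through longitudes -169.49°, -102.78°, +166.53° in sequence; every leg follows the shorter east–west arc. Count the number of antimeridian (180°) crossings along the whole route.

1

Leg 1: -169.49° → -102.78°, shortest Δλ = 66.71° (east) — does not cross 180°.
Leg 2: -102.78° → +166.53°, shortest Δλ = -90.69° (west) — crosses 180°.
Total crossings: 1.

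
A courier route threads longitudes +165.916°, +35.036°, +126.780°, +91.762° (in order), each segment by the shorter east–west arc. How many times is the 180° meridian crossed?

Leg 1: +165.916° → +35.036°, shortest Δλ = -130.88° (west) — does not cross 180°.
Leg 2: +35.036° → +126.780°, shortest Δλ = 91.744° (east) — does not cross 180°.
Leg 3: +126.780° → +91.762°, shortest Δλ = -35.018° (west) — does not cross 180°.
Total crossings: 0.

0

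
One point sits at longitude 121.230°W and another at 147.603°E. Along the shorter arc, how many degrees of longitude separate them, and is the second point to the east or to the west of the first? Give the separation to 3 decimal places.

Raw difference: 147.603 − -121.230 = 268.833°.
Normalise into (−180°, 180°]: 268.833° − 360° = -91.167°.
Negative ⇒ the second point lies to the west; separation 91.167°.

91.167° west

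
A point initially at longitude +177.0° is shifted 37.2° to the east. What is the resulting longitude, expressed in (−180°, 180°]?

Start at +177.0°; shift +37.2° → +214.2°.
+214.2° lies outside (−180°, 180°]; subtract 360° → -145.8°.

-145.8°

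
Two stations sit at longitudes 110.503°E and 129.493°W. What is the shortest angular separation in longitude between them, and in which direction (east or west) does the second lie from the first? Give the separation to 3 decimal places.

Raw difference: -129.493 − 110.503 = -239.996°.
Normalise into (−180°, 180°]: -239.996° + 360° = 120.004°.
Positive ⇒ the second point lies to the east; separation 120.004°.

120.004° east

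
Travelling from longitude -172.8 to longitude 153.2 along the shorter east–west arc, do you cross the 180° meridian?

Yes

Naïve |153.2 − -172.8| = 326.0° > 180°, so the shorter arc goes the other way round — across 180°.
Signed shortest Δλ = ((153.2 − -172.8 + 180) mod 360) − 180 = -34.0°.
Going west by 34.0° from -172.8° passes through 180° before reaching +153.2°.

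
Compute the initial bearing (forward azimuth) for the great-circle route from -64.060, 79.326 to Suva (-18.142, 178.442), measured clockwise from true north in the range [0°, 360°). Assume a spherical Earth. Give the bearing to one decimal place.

106.1°

Δλ = 178.442 − 79.326 = 99.116°.
θ = atan2( sin Δλ · cos φ₂ , cos φ₁ · sin φ₂ − sin φ₁ · cos φ₂ · cos Δλ )
  = atan2(0.93829, -0.27159) = 106.143° → normalised to [0°, 360°): 106.143°.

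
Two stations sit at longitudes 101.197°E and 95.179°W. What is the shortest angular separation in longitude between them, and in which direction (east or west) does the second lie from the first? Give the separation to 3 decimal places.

Raw difference: -95.179 − 101.197 = -196.376°.
Normalise into (−180°, 180°]: -196.376° + 360° = 163.624°.
Positive ⇒ the second point lies to the east; separation 163.624°.

163.624° east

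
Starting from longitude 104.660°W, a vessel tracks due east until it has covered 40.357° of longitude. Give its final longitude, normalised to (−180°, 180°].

64.303°W

Start at -104.660°; shift +40.357° → -64.303°.
-64.303° already lies in (−180°, 180°].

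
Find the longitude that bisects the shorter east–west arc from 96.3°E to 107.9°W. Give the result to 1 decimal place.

Signed shortest Δλ from +96.3° to -107.9° is +155.8°.
Midpoint longitude = +96.3° + (+155.8°)/2 = +96.3° + 77.9° = +174.2°.
(The naïve average (+96.3 + -107.9)/2 = -5.8° is on the wrong side of the globe.)

174.2°E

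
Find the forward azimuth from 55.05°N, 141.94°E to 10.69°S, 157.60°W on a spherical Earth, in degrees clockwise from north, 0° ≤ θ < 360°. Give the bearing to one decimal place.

Δλ = -157.60 − 141.94 = -299.54°; wrapped into (−180°, 180°]: 60.46°.
θ = atan2( sin Δλ · cos φ₂ , cos φ₁ · sin φ₂ − sin φ₁ · cos φ₂ · cos Δλ )
  = atan2(0.85491, -0.50336) = 120.489° → normalised to [0°, 360°): 120.489°.

120.5°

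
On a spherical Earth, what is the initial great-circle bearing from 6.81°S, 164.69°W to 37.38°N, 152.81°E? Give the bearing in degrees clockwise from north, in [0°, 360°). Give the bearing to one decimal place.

Δλ = 152.81 − -164.69 = 317.50°; wrapped into (−180°, 180°]: -42.50°.
θ = atan2( sin Δλ · cos φ₂ , cos φ₁ · sin φ₂ − sin φ₁ · cos φ₂ · cos Δλ )
  = atan2(-0.53684, 0.67229) = -38.609° → normalised to [0°, 360°): 321.391°.

321.4°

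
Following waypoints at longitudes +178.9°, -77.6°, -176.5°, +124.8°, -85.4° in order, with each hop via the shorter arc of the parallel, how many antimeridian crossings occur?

3

Leg 1: +178.9° → -77.6°, shortest Δλ = 103.5° (east) — crosses 180°.
Leg 2: -77.6° → -176.5°, shortest Δλ = -98.9° (west) — does not cross 180°.
Leg 3: -176.5° → +124.8°, shortest Δλ = -58.7° (west) — crosses 180°.
Leg 4: +124.8° → -85.4°, shortest Δλ = 149.8° (east) — crosses 180°.
Total crossings: 3.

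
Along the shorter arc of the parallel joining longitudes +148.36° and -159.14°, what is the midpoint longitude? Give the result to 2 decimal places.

+174.61°

Signed shortest Δλ from +148.36° to -159.14° is +52.50°.
Midpoint longitude = +148.36° + (+52.50°)/2 = +148.36° + 26.25° = +174.61°.
(The naïve average (+148.36 + -159.14)/2 = -5.39° is on the wrong side of the globe.)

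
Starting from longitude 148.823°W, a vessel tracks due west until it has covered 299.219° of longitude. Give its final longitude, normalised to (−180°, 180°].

Start at -148.823°; shift −299.219° → -448.042°.
-448.042° lies outside (−180°, 180°]; add 360° → -88.042°.

88.042°W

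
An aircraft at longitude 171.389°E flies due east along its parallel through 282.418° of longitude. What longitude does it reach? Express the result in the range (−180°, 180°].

93.807°E

Start at +171.389°; shift +282.418° → +453.807°.
+453.807° lies outside (−180°, 180°]; subtract 360° → +93.807°.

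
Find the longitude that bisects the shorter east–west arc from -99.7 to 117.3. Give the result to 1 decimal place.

-171.2°

Signed shortest Δλ from -99.7° to +117.3° is -143.0°.
Midpoint longitude = -99.7° + (-143.0°)/2 = -99.7° − 71.5° = -171.2°.
(The naïve average (-99.7 + +117.3)/2 = 8.8° is on the wrong side of the globe.)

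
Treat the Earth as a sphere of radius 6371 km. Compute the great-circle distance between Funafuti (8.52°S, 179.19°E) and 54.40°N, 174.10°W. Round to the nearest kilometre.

Δλ = -174.10 − 179.19 = -353.29°; wrapped into (−180°, 180°]: 6.71°.
Δφ = 54.40 − -8.52 = 62.92°.
a = sin²(Δφ/2) + cos φ₁ · cos φ₂ · sin²(Δλ/2) = 0.274355.
c = 2·atan2(√a, √(1−a)) = 1.10259 rad → d = 6371·c ≈ 7024.57 km.

7025 km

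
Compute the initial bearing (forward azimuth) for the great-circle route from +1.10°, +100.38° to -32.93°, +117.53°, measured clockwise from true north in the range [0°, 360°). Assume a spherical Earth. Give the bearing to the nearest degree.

156°

Δλ = 117.53 − 100.38 = 17.15°.
θ = atan2( sin Δλ · cos φ₂ , cos φ₁ · sin φ₂ − sin φ₁ · cos φ₂ · cos Δλ )
  = atan2(0.24750, -0.55891) = 156.115° → normalised to [0°, 360°): 156.115°.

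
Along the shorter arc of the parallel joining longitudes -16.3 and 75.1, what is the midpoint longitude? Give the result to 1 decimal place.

Signed shortest Δλ from -16.3° to +75.1° is +91.4°.
Midpoint longitude = -16.3° + (+91.4°)/2 = -16.3° + 45.7° = +29.4°.

+29.4°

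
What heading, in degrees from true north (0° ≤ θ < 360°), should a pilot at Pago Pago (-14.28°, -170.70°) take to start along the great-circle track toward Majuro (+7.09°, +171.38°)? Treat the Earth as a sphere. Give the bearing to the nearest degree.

Δλ = 171.38 − -170.70 = 342.08°; wrapped into (−180°, 180°]: -17.92°.
θ = atan2( sin Δλ · cos φ₂ , cos φ₁ · sin φ₂ − sin φ₁ · cos φ₂ · cos Δλ )
  = atan2(-0.30534, 0.35251) = -40.898° → normalised to [0°, 360°): 319.102°.

319°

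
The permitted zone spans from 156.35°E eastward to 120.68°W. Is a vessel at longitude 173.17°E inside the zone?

Yes

Band width going east from +156.35° to -120.68°: ((-120.68 − 156.35) mod 360) = 82.97°.
Offset of +173.17° east of the west edge: ((173.17 − 156.35) mod 360) = 16.82°.
16.82° ≤ 82.97° ⇒ inside.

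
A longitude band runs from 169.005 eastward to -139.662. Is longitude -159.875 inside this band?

Yes

Band width going east from +169.005° to -139.662°: ((-139.662 − 169.005) mod 360) = 51.333°.
Offset of -159.875° east of the west edge: ((-159.875 − 169.005) mod 360) = 31.120°.
31.120° ≤ 51.333° ⇒ inside.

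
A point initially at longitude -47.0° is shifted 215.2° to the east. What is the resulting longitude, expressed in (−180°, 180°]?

+168.2°

Start at -47.0°; shift +215.2° → +168.2°.
+168.2° already lies in (−180°, 180°].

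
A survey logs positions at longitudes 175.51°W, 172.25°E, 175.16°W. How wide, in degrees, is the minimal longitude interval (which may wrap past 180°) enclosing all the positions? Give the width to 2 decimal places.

Sort the longitudes: -175.51°, -175.16°, +172.25°.
Eastward gaps between consecutive values (wrapping around): 0.35°, 347.41°, 12.24°.
Largest gap = 347.41° ⇒ minimal covering band is its complement: 360° − 347.41° = 12.59°.
Band runs from +172.25° eastward to -175.16°, crossing the antimeridian.

12.59°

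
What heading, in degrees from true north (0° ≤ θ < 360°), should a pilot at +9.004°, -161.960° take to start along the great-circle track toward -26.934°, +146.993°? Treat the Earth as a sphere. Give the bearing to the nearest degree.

232°

Δλ = 146.993 − -161.960 = 308.953°; wrapped into (−180°, 180°]: -51.047°.
θ = atan2( sin Δλ · cos φ₂ , cos φ₁ · sin φ₂ − sin φ₁ · cos φ₂ · cos Δλ )
  = atan2(-0.69331, -0.53510) = -127.661° → normalised to [0°, 360°): 232.339°.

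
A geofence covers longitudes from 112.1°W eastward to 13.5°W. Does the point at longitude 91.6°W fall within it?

Yes

Band width going east from -112.1° to -13.5°: ((-13.5 − -112.1) mod 360) = 98.6°.
Offset of -91.6° east of the west edge: ((-91.6 − -112.1) mod 360) = 20.5°.
20.5° ≤ 98.6° ⇒ inside.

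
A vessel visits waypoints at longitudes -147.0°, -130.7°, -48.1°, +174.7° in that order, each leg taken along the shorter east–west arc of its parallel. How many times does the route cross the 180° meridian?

Leg 1: -147.0° → -130.7°, shortest Δλ = 16.3° (east) — does not cross 180°.
Leg 2: -130.7° → -48.1°, shortest Δλ = 82.6° (east) — does not cross 180°.
Leg 3: -48.1° → +174.7°, shortest Δλ = -137.2° (west) — crosses 180°.
Total crossings: 1.

1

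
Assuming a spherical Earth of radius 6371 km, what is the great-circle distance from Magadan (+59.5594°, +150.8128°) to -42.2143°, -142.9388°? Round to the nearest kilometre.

12826 km

Δλ = -142.9388 − 150.8128 = -293.7516°; wrapped into (−180°, 180°]: 66.2484°.
Δφ = -42.2143 − 59.5594 = -101.7737°.
a = sin²(Δφ/2) + cos φ₁ · cos φ₂ · sin²(Δλ/2) = 0.714075.
c = 2·atan2(√a, √(1−a)) = 2.01324 rad → d = 6371·c ≈ 12826.36 km.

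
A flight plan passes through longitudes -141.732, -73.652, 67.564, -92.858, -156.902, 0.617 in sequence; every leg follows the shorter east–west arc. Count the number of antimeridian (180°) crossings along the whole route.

Leg 1: -141.732° → -73.652°, shortest Δλ = 68.08° (east) — does not cross 180°.
Leg 2: -73.652° → +67.564°, shortest Δλ = 141.216° (east) — does not cross 180°.
Leg 3: +67.564° → -92.858°, shortest Δλ = -160.422° (west) — does not cross 180°.
Leg 4: -92.858° → -156.902°, shortest Δλ = -64.044° (west) — does not cross 180°.
Leg 5: -156.902° → +0.617°, shortest Δλ = 157.519° (east) — does not cross 180°.
Total crossings: 0.

0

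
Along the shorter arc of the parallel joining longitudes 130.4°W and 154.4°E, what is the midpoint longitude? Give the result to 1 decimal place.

Signed shortest Δλ from -130.4° to +154.4° is -75.2°.
Midpoint longitude = -130.4° + (-75.2°)/2 = -130.4° − 37.6° = -168.0°.
(The naïve average (-130.4 + +154.4)/2 = 12.0° is on the wrong side of the globe.)

168.0°W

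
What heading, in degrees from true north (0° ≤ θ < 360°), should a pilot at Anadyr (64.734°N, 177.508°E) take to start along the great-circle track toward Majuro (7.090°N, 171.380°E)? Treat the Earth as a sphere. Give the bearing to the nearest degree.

Δλ = 171.380 − 177.508 = -6.128°.
θ = atan2( sin Δλ · cos φ₂ , cos φ₁ · sin φ₂ − sin φ₁ · cos φ₂ · cos Δλ )
  = atan2(-0.10593, -0.83961) = -172.809° → normalised to [0°, 360°): 187.191°.

187°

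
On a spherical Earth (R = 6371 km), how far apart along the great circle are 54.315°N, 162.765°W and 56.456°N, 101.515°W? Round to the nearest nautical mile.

Δλ = -101.515 − -162.765 = 61.250°.
Δφ = 56.456 − 54.315 = 2.141°.
a = sin²(Δφ/2) + cos φ₁ · cos φ₂ · sin²(Δλ/2) = 0.083997.
c = 2·atan2(√a, √(1−a)) = 0.58808 rad → d = 6371·c ≈ 3746.66 km ≈ 2023.04 nmi.

2023 nmi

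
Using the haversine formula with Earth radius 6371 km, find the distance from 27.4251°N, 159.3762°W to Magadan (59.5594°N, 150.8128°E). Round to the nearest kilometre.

Δλ = 150.8128 − -159.3762 = 310.1890°; wrapped into (−180°, 180°]: -49.8110°.
Δφ = 59.5594 − 27.4251 = 32.1343°.
a = sin²(Δφ/2) + cos φ₁ · cos φ₂ · sin²(Δλ/2) = 0.156351.
c = 2·atan2(√a, √(1−a)) = 0.81303 rad → d = 6371·c ≈ 5179.84 km.

5180 km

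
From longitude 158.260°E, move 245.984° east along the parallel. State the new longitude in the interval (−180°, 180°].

Start at +158.260°; shift +245.984° → +404.244°.
+404.244° lies outside (−180°, 180°]; subtract 360° → +44.244°.

44.244°E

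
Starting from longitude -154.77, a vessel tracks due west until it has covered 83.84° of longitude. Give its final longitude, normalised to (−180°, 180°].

Start at -154.77°; shift −83.84° → -238.61°.
-238.61° lies outside (−180°, 180°]; add 360° → +121.39°.

+121.39°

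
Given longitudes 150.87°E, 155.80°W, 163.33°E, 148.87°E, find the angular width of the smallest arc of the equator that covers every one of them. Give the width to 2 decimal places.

Sort the longitudes: -155.80°, +148.87°, +150.87°, +163.33°.
Eastward gaps between consecutive values (wrapping around): 304.67°, 2.00°, 12.46°, 40.87°.
Largest gap = 304.67° ⇒ minimal covering band is its complement: 360° − 304.67° = 55.33°.
Band runs from +148.87° eastward to -155.80°, crossing the antimeridian.

55.33°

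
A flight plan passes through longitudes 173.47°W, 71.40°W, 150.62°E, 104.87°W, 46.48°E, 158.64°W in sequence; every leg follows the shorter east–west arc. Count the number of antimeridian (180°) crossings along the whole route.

3

Leg 1: -173.47° → -71.40°, shortest Δλ = 102.07° (east) — does not cross 180°.
Leg 2: -71.40° → +150.62°, shortest Δλ = -137.98° (west) — crosses 180°.
Leg 3: +150.62° → -104.87°, shortest Δλ = 104.51° (east) — crosses 180°.
Leg 4: -104.87° → +46.48°, shortest Δλ = 151.35° (east) — does not cross 180°.
Leg 5: +46.48° → -158.64°, shortest Δλ = 154.88° (east) — crosses 180°.
Total crossings: 3.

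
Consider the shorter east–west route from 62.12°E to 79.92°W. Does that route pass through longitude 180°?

Signed shortest Δλ = ((-79.92 − 62.12 + 180) mod 360) − 180 = -142.04°.
Going west by 142.04° from +62.12° reaches -79.92° without touching 180°.

No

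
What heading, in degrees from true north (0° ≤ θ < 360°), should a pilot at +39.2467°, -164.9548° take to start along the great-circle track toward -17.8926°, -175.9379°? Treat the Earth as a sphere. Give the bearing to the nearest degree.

Δλ = -175.9379 − -164.9548 = -10.9831°.
θ = atan2( sin Δλ · cos φ₂ , cos φ₁ · sin φ₂ − sin φ₁ · cos φ₂ · cos Δλ )
  = atan2(-0.18130, -0.82896) = -167.663° → normalised to [0°, 360°): 192.337°.

192°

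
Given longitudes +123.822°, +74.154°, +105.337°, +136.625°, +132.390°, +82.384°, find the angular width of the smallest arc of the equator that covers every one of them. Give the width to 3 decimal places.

62.471°

Sort the longitudes: +74.154°, +82.384°, +105.337°, +123.822°, +132.390°, +136.625°.
Eastward gaps between consecutive values (wrapping around): 8.230°, 22.953°, 18.485°, 8.568°, 4.235°, 297.529°.
Largest gap = 297.529° ⇒ minimal covering band is its complement: 360° − 297.529° = 62.471°.
Band runs from +74.154° eastward to +136.625°.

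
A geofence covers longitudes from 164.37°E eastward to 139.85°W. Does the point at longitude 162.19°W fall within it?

Band width going east from +164.37° to -139.85°: ((-139.85 − 164.37) mod 360) = 55.78°.
Offset of -162.19° east of the west edge: ((-162.19 − 164.37) mod 360) = 33.44°.
33.44° ≤ 55.78° ⇒ inside.

Yes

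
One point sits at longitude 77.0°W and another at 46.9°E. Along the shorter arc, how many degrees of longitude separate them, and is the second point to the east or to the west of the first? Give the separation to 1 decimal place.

123.9° east

Raw difference: 46.9 − -77.0 = 123.9°.
Normalise into (−180°, 180°]: 123.9° stays 123.9°.
Positive ⇒ the second point lies to the east; separation 123.9°.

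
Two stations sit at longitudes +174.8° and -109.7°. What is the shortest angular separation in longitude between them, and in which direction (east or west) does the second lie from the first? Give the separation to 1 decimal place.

Raw difference: -109.7 − 174.8 = -284.5°.
Normalise into (−180°, 180°]: -284.5° + 360° = 75.5°.
Positive ⇒ the second point lies to the east; separation 75.5°.

75.5° east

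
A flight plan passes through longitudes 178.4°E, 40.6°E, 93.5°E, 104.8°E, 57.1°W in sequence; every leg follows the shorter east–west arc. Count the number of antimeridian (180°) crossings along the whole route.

Leg 1: +178.4° → +40.6°, shortest Δλ = -137.8° (west) — does not cross 180°.
Leg 2: +40.6° → +93.5°, shortest Δλ = 52.9° (east) — does not cross 180°.
Leg 3: +93.5° → +104.8°, shortest Δλ = 11.3° (east) — does not cross 180°.
Leg 4: +104.8° → -57.1°, shortest Δλ = -161.9° (west) — does not cross 180°.
Total crossings: 0.

0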